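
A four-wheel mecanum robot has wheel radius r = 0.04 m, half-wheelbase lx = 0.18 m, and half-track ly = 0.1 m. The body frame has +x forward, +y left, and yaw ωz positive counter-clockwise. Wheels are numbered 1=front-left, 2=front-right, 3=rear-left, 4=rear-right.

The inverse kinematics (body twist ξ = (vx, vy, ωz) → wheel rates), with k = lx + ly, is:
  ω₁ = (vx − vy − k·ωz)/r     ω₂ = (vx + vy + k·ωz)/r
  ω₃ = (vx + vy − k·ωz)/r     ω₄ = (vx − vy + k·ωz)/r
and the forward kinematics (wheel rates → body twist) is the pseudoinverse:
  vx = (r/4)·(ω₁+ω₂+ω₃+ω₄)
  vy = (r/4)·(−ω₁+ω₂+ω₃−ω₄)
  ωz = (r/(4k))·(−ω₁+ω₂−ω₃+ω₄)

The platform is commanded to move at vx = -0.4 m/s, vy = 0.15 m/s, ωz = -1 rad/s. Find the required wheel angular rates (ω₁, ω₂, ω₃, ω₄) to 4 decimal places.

(-6.7500, -13.2500, 0.7500, -20.7500)

k = lx + ly = 0.18 + 0.1 = 0.2800;  k·ωz = 0.2800·-1 = -0.2800
ω₁ (FL) = (vx − vy − k·ωz)/r = -0.2700/0.04 = -6.7500
ω₂ (FR) = (vx + vy + k·ωz)/r = -0.5300/0.04 = -13.2500
ω₃ (RL) = (vx + vy − k·ωz)/r = 0.0300/0.04 = 0.7500
ω₄ (RR) = (vx − vy + k·ωz)/r = -0.8300/0.04 = -20.7500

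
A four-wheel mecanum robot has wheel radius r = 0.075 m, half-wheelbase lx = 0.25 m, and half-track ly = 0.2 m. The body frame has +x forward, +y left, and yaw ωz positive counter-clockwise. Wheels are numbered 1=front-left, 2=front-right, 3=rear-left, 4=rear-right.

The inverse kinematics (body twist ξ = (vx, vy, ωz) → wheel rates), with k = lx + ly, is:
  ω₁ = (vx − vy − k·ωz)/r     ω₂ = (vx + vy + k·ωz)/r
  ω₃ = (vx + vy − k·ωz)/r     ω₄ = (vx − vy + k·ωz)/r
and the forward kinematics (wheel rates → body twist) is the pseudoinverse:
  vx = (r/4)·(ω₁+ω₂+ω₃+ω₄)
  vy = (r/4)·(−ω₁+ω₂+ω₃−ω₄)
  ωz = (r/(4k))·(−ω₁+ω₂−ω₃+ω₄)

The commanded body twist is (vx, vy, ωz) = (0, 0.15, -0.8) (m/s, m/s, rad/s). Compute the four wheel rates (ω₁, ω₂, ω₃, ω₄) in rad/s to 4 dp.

k = lx + ly = 0.25 + 0.2 = 0.4500;  k·ωz = 0.4500·-0.8 = -0.3600
ω₁ (FL) = (vx − vy − k·ωz)/r = 0.2100/0.075 = 2.8000
ω₂ (FR) = (vx + vy + k·ωz)/r = -0.2100/0.075 = -2.8000
ω₃ (RL) = (vx + vy − k·ωz)/r = 0.5100/0.075 = 6.8000
ω₄ (RR) = (vx − vy + k·ωz)/r = -0.5100/0.075 = -6.8000

(2.8000, -2.8000, 6.8000, -6.8000)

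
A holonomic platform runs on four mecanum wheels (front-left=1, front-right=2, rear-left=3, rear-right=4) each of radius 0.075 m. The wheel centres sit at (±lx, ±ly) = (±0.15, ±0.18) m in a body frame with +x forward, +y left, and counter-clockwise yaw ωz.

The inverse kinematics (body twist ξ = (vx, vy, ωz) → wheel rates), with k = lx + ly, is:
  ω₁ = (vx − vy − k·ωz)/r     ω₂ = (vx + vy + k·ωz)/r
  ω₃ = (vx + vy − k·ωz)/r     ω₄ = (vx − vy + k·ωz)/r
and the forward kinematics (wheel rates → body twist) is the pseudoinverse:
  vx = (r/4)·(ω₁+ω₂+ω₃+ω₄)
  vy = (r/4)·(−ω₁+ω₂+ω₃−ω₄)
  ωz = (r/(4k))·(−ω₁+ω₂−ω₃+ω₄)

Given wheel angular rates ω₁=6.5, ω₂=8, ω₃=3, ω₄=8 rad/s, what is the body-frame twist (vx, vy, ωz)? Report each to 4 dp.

(0.4781, -0.0656, 0.3693)

k = lx + ly = 0.15 + 0.18 = 0.3300
ω₁+ω₂+ω₃+ω₄ = 25.5000  →  vx = (0.075/4)·25.5000 = 0.4781
−ω₁+ω₂+ω₃−ω₄ = -3.5000  →  vy = (0.075/4)·-3.5000 = -0.0656
−ω₁+ω₂−ω₃+ω₄ = 6.5000  →  ωz = (0.075/1.3200)·6.5000 = 0.3693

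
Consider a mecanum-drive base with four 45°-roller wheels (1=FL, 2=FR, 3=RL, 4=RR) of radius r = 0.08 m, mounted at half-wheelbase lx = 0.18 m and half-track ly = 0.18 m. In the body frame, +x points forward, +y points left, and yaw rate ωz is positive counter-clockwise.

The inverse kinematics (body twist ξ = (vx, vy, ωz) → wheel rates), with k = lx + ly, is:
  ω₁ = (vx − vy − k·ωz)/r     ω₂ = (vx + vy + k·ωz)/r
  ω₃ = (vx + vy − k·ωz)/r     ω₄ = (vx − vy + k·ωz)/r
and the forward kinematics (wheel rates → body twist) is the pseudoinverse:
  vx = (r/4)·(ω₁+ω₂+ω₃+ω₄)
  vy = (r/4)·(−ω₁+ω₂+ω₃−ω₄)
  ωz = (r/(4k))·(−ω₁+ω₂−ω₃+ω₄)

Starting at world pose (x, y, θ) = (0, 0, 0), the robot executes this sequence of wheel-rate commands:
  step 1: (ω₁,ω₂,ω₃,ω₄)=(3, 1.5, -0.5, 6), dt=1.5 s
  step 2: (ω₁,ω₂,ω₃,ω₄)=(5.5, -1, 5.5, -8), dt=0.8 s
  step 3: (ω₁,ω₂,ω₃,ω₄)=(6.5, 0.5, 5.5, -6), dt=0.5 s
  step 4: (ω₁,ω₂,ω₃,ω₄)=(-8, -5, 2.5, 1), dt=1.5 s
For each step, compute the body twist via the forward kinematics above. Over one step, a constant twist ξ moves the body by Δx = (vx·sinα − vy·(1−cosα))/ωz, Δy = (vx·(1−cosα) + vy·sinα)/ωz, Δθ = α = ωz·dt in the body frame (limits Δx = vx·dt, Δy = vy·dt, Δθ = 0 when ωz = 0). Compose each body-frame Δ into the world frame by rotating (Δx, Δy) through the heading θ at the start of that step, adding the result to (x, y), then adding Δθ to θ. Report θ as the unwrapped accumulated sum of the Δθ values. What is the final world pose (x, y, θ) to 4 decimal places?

(0.3863, 0.2415, -0.8333)

step 1: ξ=(vx,vy,ωz)=(0.2000, -0.1600, 0.2778), dt=1.5 → body Δ=(0.3407, -0.1715, 0.4167) → world pose (0.3407, -0.1715, 0.4167)
step 2: ξ=(vx,vy,ωz)=(0.0400, 0.1400, -1.1111), dt=0.8 → body Δ=(0.0745, 0.0845, -0.8889) → world pose (0.3746, -0.0641, -0.4722)
step 3: ξ=(vx,vy,ωz)=(0.1300, 0.1100, -0.9722), dt=0.5 → body Δ=(0.0756, 0.0374, -0.4861) → world pose (0.4589, -0.0652, -0.9583)
step 4: ξ=(vx,vy,ωz)=(-0.1900, 0.0900, 0.0833), dt=1.5 → body Δ=(-0.2927, 0.1169, 0.1250) → world pose (0.3863, 0.2415, -0.8333)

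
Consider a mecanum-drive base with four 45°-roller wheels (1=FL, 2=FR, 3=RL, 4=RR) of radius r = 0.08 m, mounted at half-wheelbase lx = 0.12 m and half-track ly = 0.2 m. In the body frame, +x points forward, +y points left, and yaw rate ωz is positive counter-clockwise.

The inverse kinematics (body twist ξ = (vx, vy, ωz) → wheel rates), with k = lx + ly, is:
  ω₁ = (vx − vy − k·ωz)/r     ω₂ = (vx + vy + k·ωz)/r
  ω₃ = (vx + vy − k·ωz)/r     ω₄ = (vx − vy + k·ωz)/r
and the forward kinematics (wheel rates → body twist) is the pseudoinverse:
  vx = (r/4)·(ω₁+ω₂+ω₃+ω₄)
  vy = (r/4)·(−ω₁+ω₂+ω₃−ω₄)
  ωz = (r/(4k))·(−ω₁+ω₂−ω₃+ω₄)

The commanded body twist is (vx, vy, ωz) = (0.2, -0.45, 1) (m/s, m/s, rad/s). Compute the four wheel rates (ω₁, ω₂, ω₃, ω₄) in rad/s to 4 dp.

(4.1250, 0.8750, -7.1250, 12.1250)

k = lx + ly = 0.12 + 0.2 = 0.3200;  k·ωz = 0.3200·1 = 0.3200
ω₁ (FL) = (vx − vy − k·ωz)/r = 0.3300/0.08 = 4.1250
ω₂ (FR) = (vx + vy + k·ωz)/r = 0.0700/0.08 = 0.8750
ω₃ (RL) = (vx + vy − k·ωz)/r = -0.5700/0.08 = -7.1250
ω₄ (RR) = (vx − vy + k·ωz)/r = 0.9700/0.08 = 12.1250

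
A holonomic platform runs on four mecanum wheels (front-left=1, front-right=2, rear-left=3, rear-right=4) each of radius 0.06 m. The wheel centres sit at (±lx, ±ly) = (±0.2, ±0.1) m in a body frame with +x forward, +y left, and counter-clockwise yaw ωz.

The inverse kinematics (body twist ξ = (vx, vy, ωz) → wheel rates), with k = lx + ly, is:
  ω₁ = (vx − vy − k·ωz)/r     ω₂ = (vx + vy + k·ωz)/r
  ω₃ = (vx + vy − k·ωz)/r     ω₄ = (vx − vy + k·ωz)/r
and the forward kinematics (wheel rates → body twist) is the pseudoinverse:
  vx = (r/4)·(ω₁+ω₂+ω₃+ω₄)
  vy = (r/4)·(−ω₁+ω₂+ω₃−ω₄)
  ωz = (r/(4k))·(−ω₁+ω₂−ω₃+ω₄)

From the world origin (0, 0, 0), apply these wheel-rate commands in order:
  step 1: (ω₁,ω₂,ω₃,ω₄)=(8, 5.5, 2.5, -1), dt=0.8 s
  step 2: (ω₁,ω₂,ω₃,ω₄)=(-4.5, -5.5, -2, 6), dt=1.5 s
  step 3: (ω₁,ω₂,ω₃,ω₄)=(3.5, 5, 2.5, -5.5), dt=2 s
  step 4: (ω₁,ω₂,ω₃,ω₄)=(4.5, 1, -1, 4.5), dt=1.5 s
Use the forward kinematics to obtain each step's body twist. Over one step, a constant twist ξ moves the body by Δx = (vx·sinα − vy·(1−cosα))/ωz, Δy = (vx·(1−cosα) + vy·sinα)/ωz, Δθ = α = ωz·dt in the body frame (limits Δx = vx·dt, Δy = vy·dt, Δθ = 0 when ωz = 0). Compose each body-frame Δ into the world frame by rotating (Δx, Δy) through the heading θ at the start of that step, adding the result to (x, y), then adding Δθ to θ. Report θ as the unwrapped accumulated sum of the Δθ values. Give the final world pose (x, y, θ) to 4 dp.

step 1: ξ=(vx,vy,ωz)=(0.2250, 0.0150, -0.3000), dt=0.8 → body Δ=(0.1797, -0.0096, -0.2400) → world pose (0.1797, -0.0096, -0.2400)
step 2: ξ=(vx,vy,ωz)=(-0.0900, -0.1350, 0.3500), dt=1.5 → body Δ=(-0.0769, -0.2280, 0.5250) → world pose (0.0508, -0.2127, 0.2850)
step 3: ξ=(vx,vy,ωz)=(0.0825, 0.1425, -0.3250), dt=2.0 → body Δ=(0.2430, 0.2136, -0.6500) → world pose (0.2240, 0.0606, -0.3650)
step 4: ξ=(vx,vy,ωz)=(0.1350, -0.1350, 0.1000), dt=1.5 → body Δ=(0.2169, -0.1866, 0.1500) → world pose (0.3600, -0.1912, -0.2150)

(0.3600, -0.1912, -0.2150)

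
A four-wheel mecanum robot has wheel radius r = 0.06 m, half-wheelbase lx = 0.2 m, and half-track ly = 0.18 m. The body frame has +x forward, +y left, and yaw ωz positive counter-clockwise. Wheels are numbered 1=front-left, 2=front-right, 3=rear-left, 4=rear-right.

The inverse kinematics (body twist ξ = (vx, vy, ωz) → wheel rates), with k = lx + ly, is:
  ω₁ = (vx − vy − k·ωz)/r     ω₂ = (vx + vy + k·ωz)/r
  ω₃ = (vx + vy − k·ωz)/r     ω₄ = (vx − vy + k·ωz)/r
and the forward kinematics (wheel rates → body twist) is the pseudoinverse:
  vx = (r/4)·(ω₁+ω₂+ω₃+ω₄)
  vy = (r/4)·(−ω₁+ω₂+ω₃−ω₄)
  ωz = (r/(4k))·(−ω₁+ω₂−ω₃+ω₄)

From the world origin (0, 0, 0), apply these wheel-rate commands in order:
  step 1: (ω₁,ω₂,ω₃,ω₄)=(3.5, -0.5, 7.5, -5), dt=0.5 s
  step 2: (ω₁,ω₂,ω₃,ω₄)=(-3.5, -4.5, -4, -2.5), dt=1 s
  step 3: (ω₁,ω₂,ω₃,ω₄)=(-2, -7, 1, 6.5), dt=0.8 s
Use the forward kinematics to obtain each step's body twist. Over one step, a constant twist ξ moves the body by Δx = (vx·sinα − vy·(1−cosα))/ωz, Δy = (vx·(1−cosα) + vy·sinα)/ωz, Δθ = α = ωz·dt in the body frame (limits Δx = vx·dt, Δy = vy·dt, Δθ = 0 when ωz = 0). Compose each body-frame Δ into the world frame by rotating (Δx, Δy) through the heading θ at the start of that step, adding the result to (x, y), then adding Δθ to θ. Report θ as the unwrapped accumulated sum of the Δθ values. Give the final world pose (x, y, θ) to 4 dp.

(-0.2218, -0.0273, -0.2901)

step 1: ξ=(vx,vy,ωz)=(0.0825, 0.1275, -0.6513), dt=0.5 → body Δ=(0.0508, 0.0560, -0.3257) → world pose (0.0508, 0.0560, -0.3257)
step 2: ξ=(vx,vy,ωz)=(-0.2175, -0.0375, 0.0197), dt=1.0 → body Δ=(-0.2171, -0.0396, 0.0197) → world pose (-0.1676, 0.0879, -0.3059)
step 3: ξ=(vx,vy,ωz)=(-0.0225, -0.1575, 0.0197), dt=0.8 → body Δ=(-0.0170, -0.1261, 0.0158) → world pose (-0.2218, -0.0273, -0.2901)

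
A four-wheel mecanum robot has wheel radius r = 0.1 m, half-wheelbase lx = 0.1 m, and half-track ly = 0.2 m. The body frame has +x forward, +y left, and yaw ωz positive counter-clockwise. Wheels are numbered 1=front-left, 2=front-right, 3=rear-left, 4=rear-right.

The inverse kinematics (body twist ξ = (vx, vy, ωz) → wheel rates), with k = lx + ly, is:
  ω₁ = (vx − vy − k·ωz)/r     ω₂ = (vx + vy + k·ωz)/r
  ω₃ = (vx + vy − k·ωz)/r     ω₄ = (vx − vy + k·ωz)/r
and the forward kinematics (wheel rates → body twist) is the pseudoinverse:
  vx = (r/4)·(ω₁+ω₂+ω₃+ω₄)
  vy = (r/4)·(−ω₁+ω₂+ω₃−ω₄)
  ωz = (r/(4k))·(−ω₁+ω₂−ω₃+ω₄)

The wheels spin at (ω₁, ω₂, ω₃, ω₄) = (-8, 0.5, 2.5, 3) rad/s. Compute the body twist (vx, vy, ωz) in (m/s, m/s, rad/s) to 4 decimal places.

k = lx + ly = 0.1 + 0.2 = 0.3000
ω₁+ω₂+ω₃+ω₄ = -2.0000  →  vx = (0.1/4)·-2.0000 = -0.0500
−ω₁+ω₂+ω₃−ω₄ = 8.0000  →  vy = (0.1/4)·8.0000 = 0.2000
−ω₁+ω₂−ω₃+ω₄ = 9.0000  →  ωz = (0.1/1.2000)·9.0000 = 0.7500

(-0.0500, 0.2000, 0.7500)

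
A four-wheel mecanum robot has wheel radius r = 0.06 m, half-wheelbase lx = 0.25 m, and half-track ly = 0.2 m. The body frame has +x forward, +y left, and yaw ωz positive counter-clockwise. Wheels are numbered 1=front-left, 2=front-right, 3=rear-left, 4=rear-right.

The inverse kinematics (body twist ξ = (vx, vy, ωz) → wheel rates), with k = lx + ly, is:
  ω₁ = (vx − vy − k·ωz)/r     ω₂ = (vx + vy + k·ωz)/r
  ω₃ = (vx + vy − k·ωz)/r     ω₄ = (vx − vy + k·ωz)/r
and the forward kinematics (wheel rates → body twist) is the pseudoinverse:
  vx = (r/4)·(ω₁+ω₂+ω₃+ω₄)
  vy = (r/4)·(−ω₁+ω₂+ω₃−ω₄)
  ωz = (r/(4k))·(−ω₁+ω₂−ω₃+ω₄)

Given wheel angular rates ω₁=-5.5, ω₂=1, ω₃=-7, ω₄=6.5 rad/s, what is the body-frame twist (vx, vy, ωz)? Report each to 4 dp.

(-0.0750, -0.1050, 0.6667)

k = lx + ly = 0.25 + 0.2 = 0.4500
ω₁+ω₂+ω₃+ω₄ = -5.0000  →  vx = (0.06/4)·-5.0000 = -0.0750
−ω₁+ω₂+ω₃−ω₄ = -7.0000  →  vy = (0.06/4)·-7.0000 = -0.1050
−ω₁+ω₂−ω₃+ω₄ = 20.0000  →  ωz = (0.06/1.8000)·20.0000 = 0.6667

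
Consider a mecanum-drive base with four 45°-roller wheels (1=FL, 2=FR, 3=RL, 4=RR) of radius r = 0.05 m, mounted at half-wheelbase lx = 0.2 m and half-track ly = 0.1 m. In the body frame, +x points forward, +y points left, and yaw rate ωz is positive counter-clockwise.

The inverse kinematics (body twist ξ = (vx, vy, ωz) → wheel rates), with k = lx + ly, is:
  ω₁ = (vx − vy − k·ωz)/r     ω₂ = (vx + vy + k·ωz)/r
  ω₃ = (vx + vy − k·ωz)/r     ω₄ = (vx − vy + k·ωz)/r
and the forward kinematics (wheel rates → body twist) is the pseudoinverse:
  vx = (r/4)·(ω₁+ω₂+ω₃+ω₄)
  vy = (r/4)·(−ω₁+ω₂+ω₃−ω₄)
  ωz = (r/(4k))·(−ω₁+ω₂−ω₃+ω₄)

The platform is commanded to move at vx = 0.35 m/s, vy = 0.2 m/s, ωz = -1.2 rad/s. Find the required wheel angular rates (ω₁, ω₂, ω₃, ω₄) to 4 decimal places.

k = lx + ly = 0.2 + 0.1 = 0.3000;  k·ωz = 0.3000·-1.2 = -0.3600
ω₁ (FL) = (vx − vy − k·ωz)/r = 0.5100/0.05 = 10.2000
ω₂ (FR) = (vx + vy + k·ωz)/r = 0.1900/0.05 = 3.8000
ω₃ (RL) = (vx + vy − k·ωz)/r = 0.9100/0.05 = 18.2000
ω₄ (RR) = (vx − vy + k·ωz)/r = -0.2100/0.05 = -4.2000

(10.2000, 3.8000, 18.2000, -4.2000)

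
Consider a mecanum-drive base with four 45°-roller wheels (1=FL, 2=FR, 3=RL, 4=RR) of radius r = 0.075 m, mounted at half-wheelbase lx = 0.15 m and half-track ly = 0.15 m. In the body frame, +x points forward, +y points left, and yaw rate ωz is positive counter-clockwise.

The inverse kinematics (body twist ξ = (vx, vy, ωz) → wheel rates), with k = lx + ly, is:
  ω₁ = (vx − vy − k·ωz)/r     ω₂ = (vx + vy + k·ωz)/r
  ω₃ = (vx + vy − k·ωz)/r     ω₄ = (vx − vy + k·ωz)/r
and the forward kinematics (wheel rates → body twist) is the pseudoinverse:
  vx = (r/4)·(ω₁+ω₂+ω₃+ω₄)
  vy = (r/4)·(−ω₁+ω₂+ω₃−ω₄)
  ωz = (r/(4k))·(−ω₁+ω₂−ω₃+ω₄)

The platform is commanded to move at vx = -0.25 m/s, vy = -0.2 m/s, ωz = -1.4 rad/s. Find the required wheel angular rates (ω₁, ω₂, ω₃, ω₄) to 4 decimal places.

k = lx + ly = 0.15 + 0.15 = 0.3000;  k·ωz = 0.3000·-1.4 = -0.4200
ω₁ (FL) = (vx − vy − k·ωz)/r = 0.3700/0.075 = 4.9333
ω₂ (FR) = (vx + vy + k·ωz)/r = -0.8700/0.075 = -11.6000
ω₃ (RL) = (vx + vy − k·ωz)/r = -0.0300/0.075 = -0.4000
ω₄ (RR) = (vx − vy + k·ωz)/r = -0.4700/0.075 = -6.2667

(4.9333, -11.6000, -0.4000, -6.2667)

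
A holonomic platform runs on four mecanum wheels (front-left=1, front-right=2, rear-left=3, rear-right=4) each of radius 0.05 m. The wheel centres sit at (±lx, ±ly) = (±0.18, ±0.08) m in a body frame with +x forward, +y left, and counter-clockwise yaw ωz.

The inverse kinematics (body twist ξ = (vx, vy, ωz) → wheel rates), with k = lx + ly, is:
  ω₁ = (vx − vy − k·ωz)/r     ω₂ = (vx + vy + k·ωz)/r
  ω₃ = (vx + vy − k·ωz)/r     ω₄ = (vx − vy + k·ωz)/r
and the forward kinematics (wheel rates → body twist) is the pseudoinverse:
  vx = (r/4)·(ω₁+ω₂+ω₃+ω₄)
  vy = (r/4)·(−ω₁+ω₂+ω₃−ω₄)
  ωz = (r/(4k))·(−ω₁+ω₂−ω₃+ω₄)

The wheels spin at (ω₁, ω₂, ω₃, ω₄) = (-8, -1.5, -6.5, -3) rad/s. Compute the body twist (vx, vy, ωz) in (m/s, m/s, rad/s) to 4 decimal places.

(-0.2375, 0.0375, 0.4808)

k = lx + ly = 0.18 + 0.08 = 0.2600
ω₁+ω₂+ω₃+ω₄ = -19.0000  →  vx = (0.05/4)·-19.0000 = -0.2375
−ω₁+ω₂+ω₃−ω₄ = 3.0000  →  vy = (0.05/4)·3.0000 = 0.0375
−ω₁+ω₂−ω₃+ω₄ = 10.0000  →  ωz = (0.05/1.0400)·10.0000 = 0.4808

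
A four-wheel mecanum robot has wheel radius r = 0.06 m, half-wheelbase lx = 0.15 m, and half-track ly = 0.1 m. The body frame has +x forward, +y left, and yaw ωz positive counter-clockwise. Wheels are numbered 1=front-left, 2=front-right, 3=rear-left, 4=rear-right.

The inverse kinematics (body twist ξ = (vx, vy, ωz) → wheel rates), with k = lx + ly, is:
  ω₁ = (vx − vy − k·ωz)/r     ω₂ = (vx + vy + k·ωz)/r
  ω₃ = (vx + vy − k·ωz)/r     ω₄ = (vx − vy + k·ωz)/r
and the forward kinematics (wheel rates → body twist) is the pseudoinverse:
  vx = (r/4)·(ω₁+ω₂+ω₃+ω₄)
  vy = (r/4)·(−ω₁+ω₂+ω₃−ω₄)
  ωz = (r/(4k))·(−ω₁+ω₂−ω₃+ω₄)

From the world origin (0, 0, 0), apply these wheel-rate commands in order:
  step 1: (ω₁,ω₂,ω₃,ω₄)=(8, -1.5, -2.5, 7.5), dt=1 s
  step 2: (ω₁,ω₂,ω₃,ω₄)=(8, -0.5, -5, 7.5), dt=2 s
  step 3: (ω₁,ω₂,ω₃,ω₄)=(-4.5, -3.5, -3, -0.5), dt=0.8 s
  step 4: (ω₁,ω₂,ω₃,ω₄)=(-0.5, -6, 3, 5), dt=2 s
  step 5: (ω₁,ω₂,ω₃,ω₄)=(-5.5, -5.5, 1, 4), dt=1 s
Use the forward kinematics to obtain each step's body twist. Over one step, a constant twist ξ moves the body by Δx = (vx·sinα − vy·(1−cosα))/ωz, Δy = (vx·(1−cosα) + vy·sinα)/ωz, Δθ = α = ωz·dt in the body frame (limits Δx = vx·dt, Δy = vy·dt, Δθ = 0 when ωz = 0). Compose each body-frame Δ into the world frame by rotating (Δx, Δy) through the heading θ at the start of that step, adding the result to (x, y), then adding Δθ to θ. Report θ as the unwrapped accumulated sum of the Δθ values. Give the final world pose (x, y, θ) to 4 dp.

step 1: ξ=(vx,vy,ωz)=(0.1725, -0.2925, 0.0300), dt=1.0 → body Δ=(0.1769, -0.2899, 0.0300) → world pose (0.1769, -0.2899, 0.0300)
step 2: ξ=(vx,vy,ωz)=(0.1500, -0.3150, 0.2400), dt=2.0 → body Δ=(0.4369, -0.5355, 0.4800) → world pose (0.6297, -0.8120, 0.5100)
step 3: ξ=(vx,vy,ωz)=(-0.1725, -0.0225, 0.2100), dt=0.8 → body Δ=(-0.1358, -0.0295, 0.1680) → world pose (0.5255, -0.9040, 0.6780)
step 4: ξ=(vx,vy,ωz)=(0.0225, -0.1125, -0.2100), dt=2.0 → body Δ=(-0.0029, -0.2278, -0.4200) → world pose (0.6661, -1.0832, 0.2580)
step 5: ξ=(vx,vy,ωz)=(-0.0900, -0.0450, 0.1800), dt=1.0 → body Δ=(-0.0855, -0.0528, 0.1800) → world pose (0.5969, -1.1561, 0.4380)

(0.5969, -1.1561, 0.4380)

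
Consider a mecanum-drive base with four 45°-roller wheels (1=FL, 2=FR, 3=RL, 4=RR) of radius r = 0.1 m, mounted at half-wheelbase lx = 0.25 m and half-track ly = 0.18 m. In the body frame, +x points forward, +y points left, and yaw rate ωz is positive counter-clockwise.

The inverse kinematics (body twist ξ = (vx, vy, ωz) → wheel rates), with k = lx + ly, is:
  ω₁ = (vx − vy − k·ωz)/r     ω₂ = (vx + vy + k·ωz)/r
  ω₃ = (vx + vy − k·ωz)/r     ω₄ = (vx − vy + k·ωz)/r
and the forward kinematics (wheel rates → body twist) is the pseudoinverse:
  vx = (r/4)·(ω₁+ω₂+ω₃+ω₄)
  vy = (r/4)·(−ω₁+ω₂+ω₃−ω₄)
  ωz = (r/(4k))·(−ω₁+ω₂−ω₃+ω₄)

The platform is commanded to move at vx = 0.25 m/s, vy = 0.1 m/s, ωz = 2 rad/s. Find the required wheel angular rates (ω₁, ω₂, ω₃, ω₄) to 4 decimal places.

(-7.1000, 12.1000, -5.1000, 10.1000)

k = lx + ly = 0.25 + 0.18 = 0.4300;  k·ωz = 0.4300·2 = 0.8600
ω₁ (FL) = (vx − vy − k·ωz)/r = -0.7100/0.1 = -7.1000
ω₂ (FR) = (vx + vy + k·ωz)/r = 1.2100/0.1 = 12.1000
ω₃ (RL) = (vx + vy − k·ωz)/r = -0.5100/0.1 = -5.1000
ω₄ (RR) = (vx − vy + k·ωz)/r = 1.0100/0.1 = 10.1000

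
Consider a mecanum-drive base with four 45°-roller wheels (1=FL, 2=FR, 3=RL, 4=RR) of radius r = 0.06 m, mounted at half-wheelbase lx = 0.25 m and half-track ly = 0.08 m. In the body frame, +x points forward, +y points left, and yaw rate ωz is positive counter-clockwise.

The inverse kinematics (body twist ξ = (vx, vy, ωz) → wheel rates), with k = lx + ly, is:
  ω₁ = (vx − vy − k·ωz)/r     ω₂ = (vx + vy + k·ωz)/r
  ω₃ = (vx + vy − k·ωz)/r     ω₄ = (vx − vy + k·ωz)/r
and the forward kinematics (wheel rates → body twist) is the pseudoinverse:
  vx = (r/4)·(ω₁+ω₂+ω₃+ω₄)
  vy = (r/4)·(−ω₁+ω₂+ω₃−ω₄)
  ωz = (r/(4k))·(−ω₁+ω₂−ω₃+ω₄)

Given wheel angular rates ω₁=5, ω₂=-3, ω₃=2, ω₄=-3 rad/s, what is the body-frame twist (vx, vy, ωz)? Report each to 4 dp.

k = lx + ly = 0.25 + 0.08 = 0.3300
ω₁+ω₂+ω₃+ω₄ = 1.0000  →  vx = (0.06/4)·1.0000 = 0.0150
−ω₁+ω₂+ω₃−ω₄ = -3.0000  →  vy = (0.06/4)·-3.0000 = -0.0450
−ω₁+ω₂−ω₃+ω₄ = -13.0000  →  ωz = (0.06/1.3200)·-13.0000 = -0.5909

(0.0150, -0.0450, -0.5909)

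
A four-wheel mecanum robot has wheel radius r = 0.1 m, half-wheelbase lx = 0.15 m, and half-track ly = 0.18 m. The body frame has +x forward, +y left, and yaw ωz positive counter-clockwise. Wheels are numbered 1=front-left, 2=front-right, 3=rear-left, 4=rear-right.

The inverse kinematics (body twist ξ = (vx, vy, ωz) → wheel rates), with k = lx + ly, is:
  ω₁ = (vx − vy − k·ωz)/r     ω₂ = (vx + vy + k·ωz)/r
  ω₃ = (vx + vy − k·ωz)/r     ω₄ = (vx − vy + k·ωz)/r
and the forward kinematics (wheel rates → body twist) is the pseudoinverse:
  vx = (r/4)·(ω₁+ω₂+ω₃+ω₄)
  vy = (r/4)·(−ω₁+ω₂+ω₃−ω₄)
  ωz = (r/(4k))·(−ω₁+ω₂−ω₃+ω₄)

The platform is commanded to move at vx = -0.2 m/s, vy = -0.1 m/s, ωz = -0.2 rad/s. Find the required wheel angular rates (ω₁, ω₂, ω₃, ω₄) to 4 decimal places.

(-0.3400, -3.6600, -2.3400, -1.6600)

k = lx + ly = 0.15 + 0.18 = 0.3300;  k·ωz = 0.3300·-0.2 = -0.0660
ω₁ (FL) = (vx − vy − k·ωz)/r = -0.0340/0.1 = -0.3400
ω₂ (FR) = (vx + vy + k·ωz)/r = -0.3660/0.1 = -3.6600
ω₃ (RL) = (vx + vy − k·ωz)/r = -0.2340/0.1 = -2.3400
ω₄ (RR) = (vx − vy + k·ωz)/r = -0.1660/0.1 = -1.6600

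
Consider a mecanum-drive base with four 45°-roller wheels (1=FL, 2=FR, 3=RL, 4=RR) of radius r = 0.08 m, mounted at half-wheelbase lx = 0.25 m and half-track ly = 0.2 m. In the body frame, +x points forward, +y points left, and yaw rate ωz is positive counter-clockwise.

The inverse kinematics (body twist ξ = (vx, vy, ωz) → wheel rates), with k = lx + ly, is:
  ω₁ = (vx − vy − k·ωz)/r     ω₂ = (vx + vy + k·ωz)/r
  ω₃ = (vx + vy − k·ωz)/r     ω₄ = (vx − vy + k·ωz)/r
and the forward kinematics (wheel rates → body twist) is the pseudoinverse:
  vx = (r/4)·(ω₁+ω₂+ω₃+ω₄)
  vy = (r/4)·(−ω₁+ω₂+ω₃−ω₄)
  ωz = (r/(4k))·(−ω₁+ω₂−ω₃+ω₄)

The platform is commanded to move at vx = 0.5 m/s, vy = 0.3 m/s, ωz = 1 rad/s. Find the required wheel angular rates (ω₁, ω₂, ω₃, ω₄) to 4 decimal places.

(-3.1250, 15.6250, 4.3750, 8.1250)

k = lx + ly = 0.25 + 0.2 = 0.4500;  k·ωz = 0.4500·1 = 0.4500
ω₁ (FL) = (vx − vy − k·ωz)/r = -0.2500/0.08 = -3.1250
ω₂ (FR) = (vx + vy + k·ωz)/r = 1.2500/0.08 = 15.6250
ω₃ (RL) = (vx + vy − k·ωz)/r = 0.3500/0.08 = 4.3750
ω₄ (RR) = (vx − vy + k·ωz)/r = 0.6500/0.08 = 8.1250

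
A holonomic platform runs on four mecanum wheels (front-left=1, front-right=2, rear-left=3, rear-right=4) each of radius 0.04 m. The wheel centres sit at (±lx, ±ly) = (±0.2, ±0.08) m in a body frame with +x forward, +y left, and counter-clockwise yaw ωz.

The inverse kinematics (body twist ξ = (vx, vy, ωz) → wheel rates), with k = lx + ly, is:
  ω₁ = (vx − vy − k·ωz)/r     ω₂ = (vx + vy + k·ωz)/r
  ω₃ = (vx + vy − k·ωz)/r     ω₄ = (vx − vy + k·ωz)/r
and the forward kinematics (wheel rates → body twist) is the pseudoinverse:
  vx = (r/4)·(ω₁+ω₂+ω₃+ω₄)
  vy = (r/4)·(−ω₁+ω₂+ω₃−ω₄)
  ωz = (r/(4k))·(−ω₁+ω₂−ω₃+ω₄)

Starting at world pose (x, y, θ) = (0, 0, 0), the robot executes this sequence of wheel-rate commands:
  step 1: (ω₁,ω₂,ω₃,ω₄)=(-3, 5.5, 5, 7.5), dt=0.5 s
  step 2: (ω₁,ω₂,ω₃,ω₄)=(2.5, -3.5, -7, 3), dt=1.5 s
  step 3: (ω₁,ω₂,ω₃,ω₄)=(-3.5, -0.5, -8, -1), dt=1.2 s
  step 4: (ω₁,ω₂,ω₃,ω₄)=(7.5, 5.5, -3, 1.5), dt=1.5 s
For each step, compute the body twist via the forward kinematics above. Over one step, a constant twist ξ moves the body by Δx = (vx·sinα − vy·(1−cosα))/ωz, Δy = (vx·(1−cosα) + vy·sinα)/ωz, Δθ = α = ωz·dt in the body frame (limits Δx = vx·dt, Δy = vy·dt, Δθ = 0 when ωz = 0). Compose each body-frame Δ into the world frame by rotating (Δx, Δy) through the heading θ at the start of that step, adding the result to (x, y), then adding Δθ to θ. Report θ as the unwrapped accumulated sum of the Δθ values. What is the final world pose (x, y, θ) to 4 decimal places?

step 1: ξ=(vx,vy,ωz)=(0.1500, 0.0600, 0.3929), dt=0.5 → body Δ=(0.0716, 0.0371, 0.1964) → world pose (0.0716, 0.0371, 0.1964)
step 2: ξ=(vx,vy,ωz)=(-0.0500, -0.1600, 0.1429), dt=1.5 → body Δ=(-0.0488, -0.2462, 0.2143) → world pose (0.0718, -0.2138, 0.4107)
step 3: ξ=(vx,vy,ωz)=(-0.1300, -0.0400, 0.3571), dt=1.2 → body Δ=(-0.1411, -0.0795, 0.4286) → world pose (-0.0259, -0.3430, 0.8393)
step 4: ξ=(vx,vy,ωz)=(0.1150, -0.0650, 0.0893), dt=1.5 → body Δ=(0.1785, -0.0857, 0.1339) → world pose (0.1571, -0.2674, 0.9732)

(0.1571, -0.2674, 0.9732)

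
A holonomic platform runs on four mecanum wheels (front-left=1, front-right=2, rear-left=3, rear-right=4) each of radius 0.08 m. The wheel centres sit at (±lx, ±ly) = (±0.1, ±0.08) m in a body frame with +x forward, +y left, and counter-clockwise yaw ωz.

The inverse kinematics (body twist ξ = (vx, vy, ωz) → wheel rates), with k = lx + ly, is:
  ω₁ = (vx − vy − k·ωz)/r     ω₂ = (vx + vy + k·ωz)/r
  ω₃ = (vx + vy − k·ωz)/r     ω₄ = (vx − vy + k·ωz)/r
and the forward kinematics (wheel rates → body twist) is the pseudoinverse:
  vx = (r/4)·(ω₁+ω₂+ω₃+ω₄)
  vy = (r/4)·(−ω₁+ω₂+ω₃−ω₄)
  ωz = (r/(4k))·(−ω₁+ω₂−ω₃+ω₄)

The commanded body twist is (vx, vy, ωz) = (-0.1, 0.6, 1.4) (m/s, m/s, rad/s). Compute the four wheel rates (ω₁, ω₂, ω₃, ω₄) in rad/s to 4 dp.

k = lx + ly = 0.1 + 0.08 = 0.1800;  k·ωz = 0.1800·1.4 = 0.2520
ω₁ (FL) = (vx − vy − k·ωz)/r = -0.9520/0.08 = -11.9000
ω₂ (FR) = (vx + vy + k·ωz)/r = 0.7520/0.08 = 9.4000
ω₃ (RL) = (vx + vy − k·ωz)/r = 0.2480/0.08 = 3.1000
ω₄ (RR) = (vx − vy + k·ωz)/r = -0.4480/0.08 = -5.6000

(-11.9000, 9.4000, 3.1000, -5.6000)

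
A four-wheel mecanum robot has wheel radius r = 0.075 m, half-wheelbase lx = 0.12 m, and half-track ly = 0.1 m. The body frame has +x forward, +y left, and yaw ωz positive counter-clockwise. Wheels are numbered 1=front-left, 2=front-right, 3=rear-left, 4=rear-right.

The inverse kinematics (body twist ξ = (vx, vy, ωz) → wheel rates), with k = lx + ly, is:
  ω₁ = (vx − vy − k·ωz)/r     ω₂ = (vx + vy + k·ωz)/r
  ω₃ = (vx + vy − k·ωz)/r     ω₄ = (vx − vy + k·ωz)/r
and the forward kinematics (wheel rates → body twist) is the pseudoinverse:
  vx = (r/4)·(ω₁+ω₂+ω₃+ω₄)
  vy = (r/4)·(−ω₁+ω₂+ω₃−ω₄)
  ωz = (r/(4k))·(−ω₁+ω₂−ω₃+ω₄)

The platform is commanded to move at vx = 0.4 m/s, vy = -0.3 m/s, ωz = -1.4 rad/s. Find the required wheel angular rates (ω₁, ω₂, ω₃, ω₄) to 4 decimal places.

k = lx + ly = 0.12 + 0.1 = 0.2200;  k·ωz = 0.2200·-1.4 = -0.3080
ω₁ (FL) = (vx − vy − k·ωz)/r = 1.0080/0.075 = 13.4400
ω₂ (FR) = (vx + vy + k·ωz)/r = -0.2080/0.075 = -2.7733
ω₃ (RL) = (vx + vy − k·ωz)/r = 0.4080/0.075 = 5.4400
ω₄ (RR) = (vx − vy + k·ωz)/r = 0.3920/0.075 = 5.2267

(13.4400, -2.7733, 5.4400, 5.2267)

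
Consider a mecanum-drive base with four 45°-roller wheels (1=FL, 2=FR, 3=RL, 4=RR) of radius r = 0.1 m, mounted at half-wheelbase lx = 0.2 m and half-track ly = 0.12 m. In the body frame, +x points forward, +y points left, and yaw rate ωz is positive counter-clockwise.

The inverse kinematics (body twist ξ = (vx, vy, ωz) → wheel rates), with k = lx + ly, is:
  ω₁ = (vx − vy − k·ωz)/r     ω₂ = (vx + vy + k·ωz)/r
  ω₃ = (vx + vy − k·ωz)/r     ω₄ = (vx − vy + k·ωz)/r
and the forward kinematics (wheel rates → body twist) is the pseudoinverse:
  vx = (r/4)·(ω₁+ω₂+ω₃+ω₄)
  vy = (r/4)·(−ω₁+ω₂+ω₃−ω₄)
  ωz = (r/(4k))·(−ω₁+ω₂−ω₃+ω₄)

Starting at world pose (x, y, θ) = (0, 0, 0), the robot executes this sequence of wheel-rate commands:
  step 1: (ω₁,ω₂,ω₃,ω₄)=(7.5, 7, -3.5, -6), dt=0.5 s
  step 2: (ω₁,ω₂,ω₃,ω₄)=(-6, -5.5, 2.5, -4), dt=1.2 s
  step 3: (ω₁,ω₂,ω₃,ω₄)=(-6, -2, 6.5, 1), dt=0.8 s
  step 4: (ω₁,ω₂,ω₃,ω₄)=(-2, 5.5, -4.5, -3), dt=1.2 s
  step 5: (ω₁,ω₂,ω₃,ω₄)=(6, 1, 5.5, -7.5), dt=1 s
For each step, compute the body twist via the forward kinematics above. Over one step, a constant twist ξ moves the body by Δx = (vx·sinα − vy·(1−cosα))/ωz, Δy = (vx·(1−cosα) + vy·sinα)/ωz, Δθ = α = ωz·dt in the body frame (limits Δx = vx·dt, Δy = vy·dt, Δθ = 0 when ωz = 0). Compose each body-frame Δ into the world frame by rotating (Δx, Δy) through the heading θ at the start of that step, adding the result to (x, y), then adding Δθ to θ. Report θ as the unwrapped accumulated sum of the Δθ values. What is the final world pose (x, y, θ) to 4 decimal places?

step 1: ξ=(vx,vy,ωz)=(0.1250, 0.0500, -0.2344), dt=0.5 → body Δ=(0.0638, 0.0213, -0.1172) → world pose (0.0638, 0.0213, -0.1172)
step 2: ξ=(vx,vy,ωz)=(-0.3250, 0.1750, -0.4688), dt=1.2 → body Δ=(-0.3122, 0.3059, -0.5625) → world pose (-0.2105, 0.3616, -0.6797)
step 3: ξ=(vx,vy,ωz)=(-0.0125, 0.2375, -0.1172), dt=0.8 → body Δ=(-0.0011, 0.1902, -0.0938) → world pose (-0.0918, 0.5102, -0.7734)
step 4: ξ=(vx,vy,ωz)=(-0.1000, 0.1500, 0.7031), dt=1.2 → body Δ=(-0.1778, 0.1117, 0.8438) → world pose (-0.1410, 0.7144, 0.0703)
step 5: ξ=(vx,vy,ωz)=(0.1250, 0.2000, -1.4062), dt=1.0 → body Δ=(0.2066, 0.0660, -1.4062) → world pose (0.0605, 0.7947, -1.3359)

(0.0605, 0.7947, -1.3359)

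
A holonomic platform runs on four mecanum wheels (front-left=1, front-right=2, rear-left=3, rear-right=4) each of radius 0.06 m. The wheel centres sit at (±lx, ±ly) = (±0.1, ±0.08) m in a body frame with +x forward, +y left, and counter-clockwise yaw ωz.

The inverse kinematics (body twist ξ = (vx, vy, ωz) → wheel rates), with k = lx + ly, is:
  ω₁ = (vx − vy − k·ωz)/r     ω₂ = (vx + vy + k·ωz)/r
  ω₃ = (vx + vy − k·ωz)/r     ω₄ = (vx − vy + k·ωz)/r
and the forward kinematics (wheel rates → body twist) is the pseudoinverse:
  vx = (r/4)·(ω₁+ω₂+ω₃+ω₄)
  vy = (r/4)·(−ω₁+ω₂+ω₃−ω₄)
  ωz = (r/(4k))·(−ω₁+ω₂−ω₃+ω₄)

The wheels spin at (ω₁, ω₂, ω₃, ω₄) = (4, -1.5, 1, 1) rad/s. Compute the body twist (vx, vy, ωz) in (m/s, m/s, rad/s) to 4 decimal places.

k = lx + ly = 0.1 + 0.08 = 0.1800
ω₁+ω₂+ω₃+ω₄ = 4.5000  →  vx = (0.06/4)·4.5000 = 0.0675
−ω₁+ω₂+ω₃−ω₄ = -5.5000  →  vy = (0.06/4)·-5.5000 = -0.0825
−ω₁+ω₂−ω₃+ω₄ = -5.5000  →  ωz = (0.06/0.7200)·-5.5000 = -0.4583

(0.0675, -0.0825, -0.4583)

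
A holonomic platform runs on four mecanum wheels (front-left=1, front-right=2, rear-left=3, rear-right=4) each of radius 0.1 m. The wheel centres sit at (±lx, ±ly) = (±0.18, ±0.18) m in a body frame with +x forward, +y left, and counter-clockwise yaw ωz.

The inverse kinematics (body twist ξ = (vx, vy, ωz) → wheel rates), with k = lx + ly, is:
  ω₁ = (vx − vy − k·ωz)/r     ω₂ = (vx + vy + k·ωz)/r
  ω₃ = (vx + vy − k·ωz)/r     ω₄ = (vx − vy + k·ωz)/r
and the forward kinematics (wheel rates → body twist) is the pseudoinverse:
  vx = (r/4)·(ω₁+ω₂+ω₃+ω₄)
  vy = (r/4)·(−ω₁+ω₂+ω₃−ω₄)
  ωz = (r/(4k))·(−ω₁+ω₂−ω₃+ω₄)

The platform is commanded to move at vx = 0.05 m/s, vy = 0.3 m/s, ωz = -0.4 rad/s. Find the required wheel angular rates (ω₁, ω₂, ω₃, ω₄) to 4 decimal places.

(-1.0600, 2.0600, 4.9400, -3.9400)

k = lx + ly = 0.18 + 0.18 = 0.3600;  k·ωz = 0.3600·-0.4 = -0.1440
ω₁ (FL) = (vx − vy − k·ωz)/r = -0.1060/0.1 = -1.0600
ω₂ (FR) = (vx + vy + k·ωz)/r = 0.2060/0.1 = 2.0600
ω₃ (RL) = (vx + vy − k·ωz)/r = 0.4940/0.1 = 4.9400
ω₄ (RR) = (vx − vy + k·ωz)/r = -0.3940/0.1 = -3.9400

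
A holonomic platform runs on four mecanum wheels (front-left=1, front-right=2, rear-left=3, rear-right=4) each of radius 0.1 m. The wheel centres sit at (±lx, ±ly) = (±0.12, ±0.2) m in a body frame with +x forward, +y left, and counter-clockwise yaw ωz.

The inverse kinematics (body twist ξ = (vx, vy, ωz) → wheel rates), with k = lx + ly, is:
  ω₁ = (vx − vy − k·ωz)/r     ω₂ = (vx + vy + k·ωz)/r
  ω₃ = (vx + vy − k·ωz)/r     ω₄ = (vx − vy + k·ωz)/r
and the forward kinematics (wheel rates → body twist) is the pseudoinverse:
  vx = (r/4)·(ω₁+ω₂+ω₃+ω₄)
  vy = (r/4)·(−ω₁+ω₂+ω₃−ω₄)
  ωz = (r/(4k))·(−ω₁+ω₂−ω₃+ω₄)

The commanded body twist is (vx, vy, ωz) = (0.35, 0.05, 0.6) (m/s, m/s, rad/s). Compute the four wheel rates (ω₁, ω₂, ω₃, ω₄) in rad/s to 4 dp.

k = lx + ly = 0.12 + 0.2 = 0.3200;  k·ωz = 0.3200·0.6 = 0.1920
ω₁ (FL) = (vx − vy − k·ωz)/r = 0.1080/0.1 = 1.0800
ω₂ (FR) = (vx + vy + k·ωz)/r = 0.5920/0.1 = 5.9200
ω₃ (RL) = (vx + vy − k·ωz)/r = 0.2080/0.1 = 2.0800
ω₄ (RR) = (vx − vy + k·ωz)/r = 0.4920/0.1 = 4.9200

(1.0800, 5.9200, 2.0800, 4.9200)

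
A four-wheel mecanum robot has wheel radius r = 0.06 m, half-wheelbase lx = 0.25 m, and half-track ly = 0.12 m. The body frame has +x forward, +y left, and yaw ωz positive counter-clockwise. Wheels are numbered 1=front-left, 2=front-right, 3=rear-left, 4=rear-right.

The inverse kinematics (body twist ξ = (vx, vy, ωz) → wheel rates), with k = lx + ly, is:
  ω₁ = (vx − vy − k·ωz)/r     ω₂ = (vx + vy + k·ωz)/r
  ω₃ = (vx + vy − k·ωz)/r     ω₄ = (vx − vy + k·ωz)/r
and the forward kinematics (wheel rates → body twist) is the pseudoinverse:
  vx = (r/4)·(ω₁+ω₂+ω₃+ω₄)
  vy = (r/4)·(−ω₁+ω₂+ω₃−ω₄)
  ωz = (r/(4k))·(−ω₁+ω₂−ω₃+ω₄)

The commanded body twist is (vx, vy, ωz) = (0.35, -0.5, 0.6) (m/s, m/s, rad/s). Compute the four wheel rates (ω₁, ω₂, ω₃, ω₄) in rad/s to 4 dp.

(10.4667, 1.2000, -6.2000, 17.8667)

k = lx + ly = 0.25 + 0.12 = 0.3700;  k·ωz = 0.3700·0.6 = 0.2220
ω₁ (FL) = (vx − vy − k·ωz)/r = 0.6280/0.06 = 10.4667
ω₂ (FR) = (vx + vy + k·ωz)/r = 0.0720/0.06 = 1.2000
ω₃ (RL) = (vx + vy − k·ωz)/r = -0.3720/0.06 = -6.2000
ω₄ (RR) = (vx − vy + k·ωz)/r = 1.0720/0.06 = 17.8667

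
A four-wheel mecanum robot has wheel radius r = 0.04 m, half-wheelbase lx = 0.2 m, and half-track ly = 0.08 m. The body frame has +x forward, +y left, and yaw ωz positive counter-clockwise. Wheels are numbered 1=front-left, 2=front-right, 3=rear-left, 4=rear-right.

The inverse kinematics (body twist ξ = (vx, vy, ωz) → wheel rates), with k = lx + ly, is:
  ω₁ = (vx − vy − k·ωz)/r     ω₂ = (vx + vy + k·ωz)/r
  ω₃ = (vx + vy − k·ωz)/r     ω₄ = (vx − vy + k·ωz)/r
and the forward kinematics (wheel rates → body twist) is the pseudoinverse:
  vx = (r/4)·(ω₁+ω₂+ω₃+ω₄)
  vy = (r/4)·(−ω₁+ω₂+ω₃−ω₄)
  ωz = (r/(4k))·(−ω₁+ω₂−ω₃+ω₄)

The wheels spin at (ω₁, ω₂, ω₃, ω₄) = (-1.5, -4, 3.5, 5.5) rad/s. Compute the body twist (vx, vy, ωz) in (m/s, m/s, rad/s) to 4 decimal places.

(0.0350, -0.0450, -0.0179)

k = lx + ly = 0.2 + 0.08 = 0.2800
ω₁+ω₂+ω₃+ω₄ = 3.5000  →  vx = (0.04/4)·3.5000 = 0.0350
−ω₁+ω₂+ω₃−ω₄ = -4.5000  →  vy = (0.04/4)·-4.5000 = -0.0450
−ω₁+ω₂−ω₃+ω₄ = -0.5000  →  ωz = (0.04/1.1200)·-0.5000 = -0.0179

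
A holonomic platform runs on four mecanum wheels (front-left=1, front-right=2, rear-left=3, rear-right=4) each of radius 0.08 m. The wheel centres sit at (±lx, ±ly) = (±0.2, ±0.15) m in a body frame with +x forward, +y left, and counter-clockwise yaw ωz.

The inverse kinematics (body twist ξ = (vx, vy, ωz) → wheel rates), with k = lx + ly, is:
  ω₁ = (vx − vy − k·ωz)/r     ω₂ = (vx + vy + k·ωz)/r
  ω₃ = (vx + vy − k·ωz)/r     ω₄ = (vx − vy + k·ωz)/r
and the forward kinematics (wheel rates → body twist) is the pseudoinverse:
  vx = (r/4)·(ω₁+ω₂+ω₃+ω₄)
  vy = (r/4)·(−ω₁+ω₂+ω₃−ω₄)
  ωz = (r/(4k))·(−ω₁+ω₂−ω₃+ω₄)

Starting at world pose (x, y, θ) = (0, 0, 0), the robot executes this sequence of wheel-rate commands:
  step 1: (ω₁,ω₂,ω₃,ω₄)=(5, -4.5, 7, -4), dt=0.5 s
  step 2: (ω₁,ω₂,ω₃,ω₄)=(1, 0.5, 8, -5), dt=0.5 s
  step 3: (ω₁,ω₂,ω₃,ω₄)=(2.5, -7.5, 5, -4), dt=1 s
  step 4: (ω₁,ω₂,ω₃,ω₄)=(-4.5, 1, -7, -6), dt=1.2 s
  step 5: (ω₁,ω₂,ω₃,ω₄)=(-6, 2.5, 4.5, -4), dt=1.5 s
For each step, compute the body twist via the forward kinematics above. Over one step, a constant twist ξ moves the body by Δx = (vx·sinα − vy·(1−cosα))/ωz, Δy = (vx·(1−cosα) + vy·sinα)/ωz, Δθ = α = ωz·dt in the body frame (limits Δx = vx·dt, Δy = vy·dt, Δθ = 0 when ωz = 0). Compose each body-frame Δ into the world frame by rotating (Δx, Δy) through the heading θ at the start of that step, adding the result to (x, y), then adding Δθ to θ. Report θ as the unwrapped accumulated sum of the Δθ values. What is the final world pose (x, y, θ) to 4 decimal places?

step 1: ξ=(vx,vy,ωz)=(0.0700, 0.0300, -1.1714), dt=0.5 → body Δ=(0.0373, 0.0042, -0.5857) → world pose (0.0373, 0.0042, -0.5857)
step 2: ξ=(vx,vy,ωz)=(0.0900, 0.2500, -0.7714), dt=0.5 → body Δ=(0.0677, 0.1134, -0.3857) → world pose (0.1564, 0.0612, -0.9714)
step 3: ξ=(vx,vy,ωz)=(-0.0800, -0.0200, -1.0857), dt=1.0 → body Δ=(-0.0750, 0.0230, -1.0857) → world pose (0.1331, 0.1362, -2.0571)
step 4: ξ=(vx,vy,ωz)=(-0.3300, 0.0900, 0.3714), dt=1.2 → body Δ=(-0.4067, 0.0177, 0.4457) → world pose (0.3388, 0.4874, -1.6114)
step 5: ξ=(vx,vy,ωz)=(-0.0600, 0.3400, 0.0000), dt=1.5 → body Δ=(-0.0900, 0.5100, 0.0000) → world pose (0.8520, 0.5566, -1.6114)

(0.8520, 0.5566, -1.6114)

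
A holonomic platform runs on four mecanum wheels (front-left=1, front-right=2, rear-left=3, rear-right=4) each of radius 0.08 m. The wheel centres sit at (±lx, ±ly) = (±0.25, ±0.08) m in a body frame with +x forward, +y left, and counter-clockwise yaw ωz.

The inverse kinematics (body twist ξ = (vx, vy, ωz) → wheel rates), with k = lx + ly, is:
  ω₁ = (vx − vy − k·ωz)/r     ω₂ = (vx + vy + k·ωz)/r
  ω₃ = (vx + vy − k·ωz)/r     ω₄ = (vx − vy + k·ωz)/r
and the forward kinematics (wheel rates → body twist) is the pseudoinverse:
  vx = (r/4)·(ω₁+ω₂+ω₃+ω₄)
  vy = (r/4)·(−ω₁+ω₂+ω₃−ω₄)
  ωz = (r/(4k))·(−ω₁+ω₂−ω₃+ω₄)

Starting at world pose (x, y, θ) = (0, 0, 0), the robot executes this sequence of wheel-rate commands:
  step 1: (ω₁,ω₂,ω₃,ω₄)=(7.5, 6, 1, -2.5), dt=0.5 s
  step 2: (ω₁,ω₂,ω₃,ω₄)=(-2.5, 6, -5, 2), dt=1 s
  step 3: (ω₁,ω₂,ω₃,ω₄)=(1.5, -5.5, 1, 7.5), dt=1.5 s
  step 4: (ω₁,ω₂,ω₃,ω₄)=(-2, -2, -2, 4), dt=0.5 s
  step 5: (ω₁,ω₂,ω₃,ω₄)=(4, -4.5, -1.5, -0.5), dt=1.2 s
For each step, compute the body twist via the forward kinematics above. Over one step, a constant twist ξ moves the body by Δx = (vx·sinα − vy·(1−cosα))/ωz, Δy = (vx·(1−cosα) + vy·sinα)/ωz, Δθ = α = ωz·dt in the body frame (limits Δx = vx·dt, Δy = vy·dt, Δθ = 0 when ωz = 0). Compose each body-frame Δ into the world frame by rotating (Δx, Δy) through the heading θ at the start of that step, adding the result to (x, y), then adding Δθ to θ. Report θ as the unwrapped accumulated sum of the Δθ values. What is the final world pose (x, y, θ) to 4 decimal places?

(0.6194, -0.4273, 0.3788)

step 1: ξ=(vx,vy,ωz)=(0.2400, 0.0400, -0.3030), dt=0.5 → body Δ=(0.1211, 0.0109, -0.1515) → world pose (0.1211, 0.0109, -0.1515)
step 2: ξ=(vx,vy,ωz)=(0.0100, 0.0300, 0.9394), dt=1.0 → body Δ=(-0.0045, 0.0301, 0.9394) → world pose (0.1212, 0.0413, 0.7879)
step 3: ξ=(vx,vy,ωz)=(0.0900, -0.2700, -0.0303), dt=1.5 → body Δ=(0.1258, -0.4079, -0.0455) → world pose (0.4990, -0.1573, 0.7424)
step 4: ξ=(vx,vy,ωz)=(-0.0400, -0.1200, 0.3636), dt=0.5 → body Δ=(-0.0145, -0.0615, 0.1818) → world pose (0.5299, -0.2123, 0.9242)
step 5: ξ=(vx,vy,ωz)=(-0.0500, -0.1900, -0.4545), dt=1.2 → body Δ=(-0.1177, -0.2009, -0.5455) → world pose (0.6194, -0.4273, 0.3788)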